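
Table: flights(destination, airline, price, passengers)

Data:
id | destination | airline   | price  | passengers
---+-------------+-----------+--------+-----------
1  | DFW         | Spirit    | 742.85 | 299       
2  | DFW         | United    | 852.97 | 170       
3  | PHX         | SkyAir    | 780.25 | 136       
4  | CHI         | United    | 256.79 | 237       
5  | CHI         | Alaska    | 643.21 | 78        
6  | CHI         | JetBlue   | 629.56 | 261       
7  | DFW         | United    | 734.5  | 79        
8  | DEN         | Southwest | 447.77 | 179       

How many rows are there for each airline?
SELECT airline, COUNT(*) as count
FROM flights
GROUP BY airline

Result:
  Alaska: 1
  JetBlue: 1
  SkyAir: 1
  Southwest: 1
  Spirit: 1
  United: 3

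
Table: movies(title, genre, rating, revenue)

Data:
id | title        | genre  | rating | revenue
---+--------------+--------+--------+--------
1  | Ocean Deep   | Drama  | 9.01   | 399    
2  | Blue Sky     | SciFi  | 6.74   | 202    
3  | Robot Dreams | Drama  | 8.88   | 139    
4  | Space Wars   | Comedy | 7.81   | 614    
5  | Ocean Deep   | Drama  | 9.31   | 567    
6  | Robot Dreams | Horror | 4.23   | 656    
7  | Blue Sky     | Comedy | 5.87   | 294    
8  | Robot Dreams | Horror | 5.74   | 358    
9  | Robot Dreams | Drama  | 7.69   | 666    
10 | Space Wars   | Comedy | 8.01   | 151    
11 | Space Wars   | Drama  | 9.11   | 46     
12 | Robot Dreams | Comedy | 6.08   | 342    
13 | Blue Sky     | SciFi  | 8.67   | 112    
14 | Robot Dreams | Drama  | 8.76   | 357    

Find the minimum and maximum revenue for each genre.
SELECT genre, MIN(revenue), MAX(revenue)
FROM movies
GROUP BY genre

Result:
  Comedy: min=151, max=614
  Drama: min=46, max=666
  Horror: min=358, max=656
  SciFi: min=112, max=202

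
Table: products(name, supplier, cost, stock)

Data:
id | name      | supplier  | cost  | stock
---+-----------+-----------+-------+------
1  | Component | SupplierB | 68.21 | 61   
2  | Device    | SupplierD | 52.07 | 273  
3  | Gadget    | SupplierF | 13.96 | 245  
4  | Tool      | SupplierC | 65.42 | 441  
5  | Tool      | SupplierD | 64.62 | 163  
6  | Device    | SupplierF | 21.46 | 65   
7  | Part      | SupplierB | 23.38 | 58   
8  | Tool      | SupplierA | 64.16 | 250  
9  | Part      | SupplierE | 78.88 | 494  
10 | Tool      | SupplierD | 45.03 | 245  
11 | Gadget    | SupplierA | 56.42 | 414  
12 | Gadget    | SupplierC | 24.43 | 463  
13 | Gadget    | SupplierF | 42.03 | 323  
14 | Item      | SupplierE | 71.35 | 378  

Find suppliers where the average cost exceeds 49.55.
SELECT supplier, AVG(cost)
FROM products
GROUP BY supplier
HAVING AVG(cost) > 49.55

Result:
  SupplierA: avg=60.29
  SupplierD: avg=53.91
  SupplierE: avg=75.12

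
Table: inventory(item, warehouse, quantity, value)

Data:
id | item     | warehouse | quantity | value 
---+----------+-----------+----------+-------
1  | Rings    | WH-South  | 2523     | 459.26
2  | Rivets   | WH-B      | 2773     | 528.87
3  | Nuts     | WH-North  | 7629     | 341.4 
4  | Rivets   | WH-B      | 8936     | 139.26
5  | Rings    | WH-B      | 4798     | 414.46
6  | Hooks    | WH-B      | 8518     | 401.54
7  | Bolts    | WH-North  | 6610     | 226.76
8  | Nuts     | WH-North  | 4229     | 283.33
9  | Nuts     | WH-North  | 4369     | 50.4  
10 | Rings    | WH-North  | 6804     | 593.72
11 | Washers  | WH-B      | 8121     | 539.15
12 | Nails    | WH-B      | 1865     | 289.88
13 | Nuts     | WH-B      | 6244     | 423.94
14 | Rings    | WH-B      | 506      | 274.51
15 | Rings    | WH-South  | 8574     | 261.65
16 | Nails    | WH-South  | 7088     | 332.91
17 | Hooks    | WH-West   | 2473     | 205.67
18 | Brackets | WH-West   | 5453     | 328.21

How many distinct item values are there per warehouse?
SELECT warehouse, COUNT(DISTINCT item)
FROM inventory
GROUP BY warehouse

Result:
  WH-B: 6 distinct
  WH-North: 3 distinct
  WH-South: 2 distinct
  WH-West: 2 distinct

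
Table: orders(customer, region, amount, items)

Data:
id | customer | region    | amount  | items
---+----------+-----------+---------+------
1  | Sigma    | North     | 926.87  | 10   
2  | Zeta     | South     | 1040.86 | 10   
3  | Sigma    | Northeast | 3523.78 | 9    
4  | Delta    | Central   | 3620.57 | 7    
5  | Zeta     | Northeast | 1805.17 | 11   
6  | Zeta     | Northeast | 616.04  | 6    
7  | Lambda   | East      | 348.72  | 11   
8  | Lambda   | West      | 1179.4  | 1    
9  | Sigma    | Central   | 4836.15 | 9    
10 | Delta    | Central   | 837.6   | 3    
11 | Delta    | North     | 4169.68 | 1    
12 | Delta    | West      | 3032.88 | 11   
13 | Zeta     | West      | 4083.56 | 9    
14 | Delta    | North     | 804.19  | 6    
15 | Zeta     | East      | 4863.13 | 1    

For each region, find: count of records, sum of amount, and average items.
SELECT region,
       COUNT(*) as cnt,
       SUM(amount) as total_amount,
       AVG(items) as avg_items
FROM orders
GROUP BY region

Result:
  Central: 3 records, 9294.32 total amount, 6.33 avg items
  East: 2 records, 5211.85 total amount, 6.00 avg items
  North: 3 records, 5900.74 total amount, 5.67 avg items
  Northeast: 3 records, 5944.99 total amount, 8.67 avg items
  South: 1 records, 1040.86 total amount, 10.00 avg items
  West: 3 records, 8295.84 total amount, 7.00 avg items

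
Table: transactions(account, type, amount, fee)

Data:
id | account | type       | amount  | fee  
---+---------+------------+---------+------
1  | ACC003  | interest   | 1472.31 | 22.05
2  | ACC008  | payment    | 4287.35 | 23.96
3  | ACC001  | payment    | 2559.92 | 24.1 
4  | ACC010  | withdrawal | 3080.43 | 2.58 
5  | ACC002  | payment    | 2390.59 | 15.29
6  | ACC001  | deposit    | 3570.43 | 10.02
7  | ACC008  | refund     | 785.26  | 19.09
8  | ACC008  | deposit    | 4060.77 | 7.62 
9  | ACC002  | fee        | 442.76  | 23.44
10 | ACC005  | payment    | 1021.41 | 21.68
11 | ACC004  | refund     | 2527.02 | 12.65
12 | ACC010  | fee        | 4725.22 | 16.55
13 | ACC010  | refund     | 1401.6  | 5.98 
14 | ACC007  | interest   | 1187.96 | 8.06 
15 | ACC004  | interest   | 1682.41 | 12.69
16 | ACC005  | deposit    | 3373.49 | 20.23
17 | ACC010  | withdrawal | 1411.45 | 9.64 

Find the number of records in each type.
SELECT type, COUNT(*) as count
FROM transactions
GROUP BY type

Result:
  deposit: 3
  fee: 2
  interest: 3
  payment: 4
  refund: 3
  withdrawal: 2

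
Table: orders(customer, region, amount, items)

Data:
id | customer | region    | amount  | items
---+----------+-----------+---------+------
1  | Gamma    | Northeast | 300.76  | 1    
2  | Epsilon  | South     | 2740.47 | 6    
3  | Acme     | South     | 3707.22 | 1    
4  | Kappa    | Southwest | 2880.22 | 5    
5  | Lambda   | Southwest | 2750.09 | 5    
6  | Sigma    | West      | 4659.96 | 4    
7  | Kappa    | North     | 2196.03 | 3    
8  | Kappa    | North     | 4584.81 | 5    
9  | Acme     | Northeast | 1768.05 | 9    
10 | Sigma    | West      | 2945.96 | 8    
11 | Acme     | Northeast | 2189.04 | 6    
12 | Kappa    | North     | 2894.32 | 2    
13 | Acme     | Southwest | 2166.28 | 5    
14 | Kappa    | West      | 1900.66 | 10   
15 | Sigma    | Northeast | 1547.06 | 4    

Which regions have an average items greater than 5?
SELECT region, AVG(items)
FROM orders
GROUP BY region
HAVING AVG(items) > 5

Result:
  West: avg=7.33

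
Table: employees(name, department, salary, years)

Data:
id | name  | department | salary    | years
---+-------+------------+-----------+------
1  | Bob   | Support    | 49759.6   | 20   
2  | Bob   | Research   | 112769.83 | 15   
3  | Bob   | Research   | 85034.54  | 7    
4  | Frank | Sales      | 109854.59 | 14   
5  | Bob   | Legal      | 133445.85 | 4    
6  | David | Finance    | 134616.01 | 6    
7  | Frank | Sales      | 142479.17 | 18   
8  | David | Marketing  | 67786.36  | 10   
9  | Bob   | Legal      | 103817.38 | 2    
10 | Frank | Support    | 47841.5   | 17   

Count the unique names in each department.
SELECT department, COUNT(DISTINCT name)
FROM employees
GROUP BY department

Result:
  Finance: 1 distinct
  Legal: 1 distinct
  Marketing: 1 distinct
  Research: 1 distinct
  Sales: 1 distinct
  Support: 2 distinct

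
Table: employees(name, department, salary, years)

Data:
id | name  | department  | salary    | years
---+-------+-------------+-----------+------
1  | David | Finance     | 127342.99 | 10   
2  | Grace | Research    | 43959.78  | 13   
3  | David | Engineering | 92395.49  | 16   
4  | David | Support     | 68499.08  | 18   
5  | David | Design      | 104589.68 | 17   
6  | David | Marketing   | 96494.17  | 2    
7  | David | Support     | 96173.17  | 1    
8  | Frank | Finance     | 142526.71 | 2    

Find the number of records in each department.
SELECT department, COUNT(*) as count
FROM employees
GROUP BY department

Result:
  Design: 1
  Engineering: 1
  Finance: 2
  Marketing: 1
  Research: 1
  Support: 2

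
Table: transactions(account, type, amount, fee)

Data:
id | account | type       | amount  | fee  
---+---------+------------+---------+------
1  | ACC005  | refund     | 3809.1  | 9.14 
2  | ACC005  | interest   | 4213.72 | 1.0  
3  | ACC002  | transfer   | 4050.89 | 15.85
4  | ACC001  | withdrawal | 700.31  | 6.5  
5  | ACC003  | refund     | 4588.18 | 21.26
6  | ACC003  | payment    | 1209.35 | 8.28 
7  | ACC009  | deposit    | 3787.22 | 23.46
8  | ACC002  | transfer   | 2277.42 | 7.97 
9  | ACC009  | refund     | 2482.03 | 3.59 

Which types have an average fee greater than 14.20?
SELECT type, AVG(fee)
FROM transactions
GROUP BY type
HAVING AVG(fee) > 14.20

Result:
  deposit: avg=23.46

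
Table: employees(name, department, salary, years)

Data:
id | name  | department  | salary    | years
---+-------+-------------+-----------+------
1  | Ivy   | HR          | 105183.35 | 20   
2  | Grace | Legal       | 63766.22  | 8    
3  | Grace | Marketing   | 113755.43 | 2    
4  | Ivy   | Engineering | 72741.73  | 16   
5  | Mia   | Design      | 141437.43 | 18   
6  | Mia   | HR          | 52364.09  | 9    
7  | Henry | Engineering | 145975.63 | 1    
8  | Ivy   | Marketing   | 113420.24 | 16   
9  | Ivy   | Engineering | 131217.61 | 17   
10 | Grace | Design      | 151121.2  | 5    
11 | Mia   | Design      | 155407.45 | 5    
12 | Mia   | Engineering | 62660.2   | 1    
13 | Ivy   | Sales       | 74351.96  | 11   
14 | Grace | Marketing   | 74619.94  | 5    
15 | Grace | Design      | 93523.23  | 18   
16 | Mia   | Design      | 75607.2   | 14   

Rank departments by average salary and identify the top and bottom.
SELECT department, AVG(salary)
FROM employees
GROUP BY department
ORDER BY AVG(salary)

All groups:
  Legal: 63766.22
  Sales: 74351.96
  HR: 78773.72
  Marketing: 100598.54
  Engineering: 103148.79
  Design: 123419.30

Highest: Design (123419.30)
Lowest: Legal (63766.22)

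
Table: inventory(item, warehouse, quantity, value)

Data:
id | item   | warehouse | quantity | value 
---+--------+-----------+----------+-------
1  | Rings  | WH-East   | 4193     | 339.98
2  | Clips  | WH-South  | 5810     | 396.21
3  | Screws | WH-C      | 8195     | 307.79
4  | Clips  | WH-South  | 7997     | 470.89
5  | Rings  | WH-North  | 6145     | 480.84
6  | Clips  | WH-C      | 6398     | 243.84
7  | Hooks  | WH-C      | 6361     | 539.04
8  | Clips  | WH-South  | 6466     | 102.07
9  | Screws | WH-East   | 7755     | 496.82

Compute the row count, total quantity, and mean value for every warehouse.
SELECT warehouse,
       COUNT(*) as cnt,
       SUM(quantity) as total_quantity,
       AVG(value) as avg_value
FROM inventory
GROUP BY warehouse

Result:
  WH-C: 3 records, 20954 total quantity, 363.56 avg value
  WH-East: 2 records, 11948 total quantity, 418.40 avg value
  WH-North: 1 records, 6145 total quantity, 480.84 avg value
  WH-South: 3 records, 20273 total quantity, 323.06 avg value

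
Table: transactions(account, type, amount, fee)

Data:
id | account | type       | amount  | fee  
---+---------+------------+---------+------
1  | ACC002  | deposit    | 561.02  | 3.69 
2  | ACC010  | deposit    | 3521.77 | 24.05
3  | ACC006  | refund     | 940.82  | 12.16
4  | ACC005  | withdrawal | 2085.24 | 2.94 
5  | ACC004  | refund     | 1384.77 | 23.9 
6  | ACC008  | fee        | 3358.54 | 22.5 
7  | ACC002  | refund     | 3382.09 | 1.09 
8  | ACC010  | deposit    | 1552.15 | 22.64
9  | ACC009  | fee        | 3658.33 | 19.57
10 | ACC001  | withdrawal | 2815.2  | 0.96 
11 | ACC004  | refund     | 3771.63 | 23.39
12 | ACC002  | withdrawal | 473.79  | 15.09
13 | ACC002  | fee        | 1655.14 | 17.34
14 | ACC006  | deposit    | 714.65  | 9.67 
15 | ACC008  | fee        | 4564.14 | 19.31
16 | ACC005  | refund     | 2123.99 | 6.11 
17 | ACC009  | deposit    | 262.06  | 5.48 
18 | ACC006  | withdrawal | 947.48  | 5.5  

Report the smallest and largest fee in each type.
SELECT type, MIN(fee), MAX(fee)
FROM transactions
GROUP BY type

Result:
  deposit: min=3.69, max=24.05
  fee: min=17.34, max=22.50
  refund: min=1.09, max=23.90
  withdrawal: min=0.96, max=15.09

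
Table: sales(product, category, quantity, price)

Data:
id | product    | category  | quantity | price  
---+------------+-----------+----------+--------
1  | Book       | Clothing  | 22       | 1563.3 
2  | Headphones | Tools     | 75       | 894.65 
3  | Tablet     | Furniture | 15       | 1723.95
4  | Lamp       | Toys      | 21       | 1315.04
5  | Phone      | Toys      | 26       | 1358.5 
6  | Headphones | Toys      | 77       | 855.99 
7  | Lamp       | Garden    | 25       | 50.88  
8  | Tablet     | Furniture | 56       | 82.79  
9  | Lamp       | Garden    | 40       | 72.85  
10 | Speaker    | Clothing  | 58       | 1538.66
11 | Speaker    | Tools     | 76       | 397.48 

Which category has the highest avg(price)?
SELECT category, AVG(price) as val
FROM sales
GROUP BY category
ORDER BY val DESC
LIMIT 1

Result: Clothing with avg(price) = 1550.98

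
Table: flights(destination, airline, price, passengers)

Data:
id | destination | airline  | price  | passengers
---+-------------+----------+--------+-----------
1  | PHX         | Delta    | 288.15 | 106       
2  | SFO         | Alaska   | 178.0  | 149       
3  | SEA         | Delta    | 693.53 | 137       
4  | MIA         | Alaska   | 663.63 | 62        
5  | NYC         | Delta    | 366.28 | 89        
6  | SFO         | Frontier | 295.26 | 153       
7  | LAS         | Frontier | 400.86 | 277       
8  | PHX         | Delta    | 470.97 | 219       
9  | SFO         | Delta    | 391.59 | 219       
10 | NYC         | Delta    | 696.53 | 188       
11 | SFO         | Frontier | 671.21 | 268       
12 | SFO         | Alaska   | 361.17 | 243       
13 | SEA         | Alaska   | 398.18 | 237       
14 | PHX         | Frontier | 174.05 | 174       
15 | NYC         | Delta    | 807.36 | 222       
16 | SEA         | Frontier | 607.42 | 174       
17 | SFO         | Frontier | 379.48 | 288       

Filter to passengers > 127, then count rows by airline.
SELECT airline, COUNT(*)
FROM flights
WHERE passengers > 127
GROUP BY airline

Note: WHERE filters rows before grouping.

Result:
  Alaska: 3
  Delta: 5
  Frontier: 6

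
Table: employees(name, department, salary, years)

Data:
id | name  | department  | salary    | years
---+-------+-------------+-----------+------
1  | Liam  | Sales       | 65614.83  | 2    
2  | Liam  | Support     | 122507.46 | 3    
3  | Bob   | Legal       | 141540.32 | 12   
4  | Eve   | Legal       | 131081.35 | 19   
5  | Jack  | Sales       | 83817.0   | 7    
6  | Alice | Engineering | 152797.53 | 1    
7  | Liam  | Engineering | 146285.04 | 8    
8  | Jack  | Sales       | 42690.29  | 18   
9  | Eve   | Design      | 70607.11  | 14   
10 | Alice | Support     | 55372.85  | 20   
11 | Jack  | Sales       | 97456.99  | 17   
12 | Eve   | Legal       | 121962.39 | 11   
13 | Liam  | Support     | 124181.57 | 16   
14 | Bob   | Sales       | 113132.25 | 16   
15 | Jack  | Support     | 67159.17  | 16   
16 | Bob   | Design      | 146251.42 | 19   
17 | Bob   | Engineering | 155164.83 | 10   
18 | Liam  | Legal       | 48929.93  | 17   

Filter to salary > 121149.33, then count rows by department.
SELECT department, COUNT(*)
FROM employees
WHERE salary > 121149.33
GROUP BY department

Note: WHERE filters rows before grouping.

Result:
  Design: 1
  Engineering: 3
  Legal: 3
  Support: 2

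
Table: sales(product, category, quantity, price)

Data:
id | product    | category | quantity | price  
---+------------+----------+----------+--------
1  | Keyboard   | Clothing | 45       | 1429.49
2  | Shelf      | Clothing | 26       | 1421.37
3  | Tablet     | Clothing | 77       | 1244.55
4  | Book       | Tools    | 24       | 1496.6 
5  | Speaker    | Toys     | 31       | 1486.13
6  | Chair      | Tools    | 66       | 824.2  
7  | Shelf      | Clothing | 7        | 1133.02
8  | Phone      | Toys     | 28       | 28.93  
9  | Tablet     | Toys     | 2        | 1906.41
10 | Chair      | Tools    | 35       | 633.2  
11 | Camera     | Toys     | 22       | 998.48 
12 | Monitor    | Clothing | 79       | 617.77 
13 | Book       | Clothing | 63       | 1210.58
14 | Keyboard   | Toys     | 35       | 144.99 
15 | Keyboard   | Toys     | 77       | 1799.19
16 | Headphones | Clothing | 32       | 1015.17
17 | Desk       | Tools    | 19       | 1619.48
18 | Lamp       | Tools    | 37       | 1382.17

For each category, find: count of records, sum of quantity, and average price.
SELECT category,
       COUNT(*) as cnt,
       SUM(quantity) as total_quantity,
       AVG(price) as avg_price
FROM sales
GROUP BY category

Result:
  Clothing: 7 records, 329 total quantity, 1153.14 avg price
  Tools: 5 records, 181 total quantity, 1191.13 avg price
  Toys: 6 records, 195 total quantity, 1060.69 avg price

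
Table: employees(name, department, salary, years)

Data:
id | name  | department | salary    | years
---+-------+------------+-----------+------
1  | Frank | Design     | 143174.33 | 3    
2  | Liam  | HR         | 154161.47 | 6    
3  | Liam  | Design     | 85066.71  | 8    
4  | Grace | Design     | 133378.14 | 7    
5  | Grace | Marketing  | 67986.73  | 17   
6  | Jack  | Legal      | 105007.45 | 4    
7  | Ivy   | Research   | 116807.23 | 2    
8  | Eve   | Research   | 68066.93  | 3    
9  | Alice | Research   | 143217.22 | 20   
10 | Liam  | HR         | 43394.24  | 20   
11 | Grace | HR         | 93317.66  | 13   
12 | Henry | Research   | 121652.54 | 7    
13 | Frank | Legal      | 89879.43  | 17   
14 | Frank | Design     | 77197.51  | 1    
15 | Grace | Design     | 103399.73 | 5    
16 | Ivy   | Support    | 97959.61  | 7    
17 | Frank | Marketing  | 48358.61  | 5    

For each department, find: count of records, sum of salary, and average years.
SELECT department,
       COUNT(*) as cnt,
       SUM(salary) as total_salary,
       AVG(years) as avg_years
FROM employees
GROUP BY department

Result:
  Design: 5 records, 542216.42 total salary, 4.80 avg years
  HR: 3 records, 290873.37 total salary, 13.00 avg years
  Legal: 2 records, 194886.88 total salary, 10.50 avg years
  Marketing: 2 records, 116345.34 total salary, 11.00 avg years
  Research: 4 records, 449743.92 total salary, 8.00 avg years
  Support: 1 records, 97959.61 total salary, 7.00 avg years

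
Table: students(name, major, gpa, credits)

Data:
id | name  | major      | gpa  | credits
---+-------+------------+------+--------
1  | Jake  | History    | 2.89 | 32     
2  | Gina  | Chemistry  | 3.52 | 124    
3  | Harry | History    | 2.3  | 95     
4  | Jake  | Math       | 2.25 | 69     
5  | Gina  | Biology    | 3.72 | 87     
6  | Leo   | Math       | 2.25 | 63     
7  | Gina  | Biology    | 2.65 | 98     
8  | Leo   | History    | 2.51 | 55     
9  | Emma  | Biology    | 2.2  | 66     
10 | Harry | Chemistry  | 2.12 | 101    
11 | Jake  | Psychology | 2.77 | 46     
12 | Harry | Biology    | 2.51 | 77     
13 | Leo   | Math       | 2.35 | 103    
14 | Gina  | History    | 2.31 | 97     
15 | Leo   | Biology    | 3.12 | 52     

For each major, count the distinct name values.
SELECT major, COUNT(DISTINCT name)
FROM students
GROUP BY major

Result:
  Biology: 4 distinct
  Chemistry: 2 distinct
  History: 4 distinct
  Math: 2 distinct
  Psychology: 1 distinct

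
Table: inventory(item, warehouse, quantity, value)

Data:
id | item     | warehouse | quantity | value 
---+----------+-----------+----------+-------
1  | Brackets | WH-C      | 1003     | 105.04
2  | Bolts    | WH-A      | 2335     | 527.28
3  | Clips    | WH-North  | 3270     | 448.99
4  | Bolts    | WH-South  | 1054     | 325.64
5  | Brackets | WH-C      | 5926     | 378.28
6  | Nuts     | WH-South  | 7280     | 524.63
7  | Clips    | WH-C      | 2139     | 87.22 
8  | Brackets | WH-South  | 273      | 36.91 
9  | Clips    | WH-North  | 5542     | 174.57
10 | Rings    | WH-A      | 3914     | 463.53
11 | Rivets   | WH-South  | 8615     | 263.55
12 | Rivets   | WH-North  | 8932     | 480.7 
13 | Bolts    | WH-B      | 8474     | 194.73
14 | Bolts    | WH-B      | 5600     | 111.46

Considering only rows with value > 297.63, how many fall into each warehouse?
SELECT warehouse, COUNT(*)
FROM inventory
WHERE value > 297.63
GROUP BY warehouse

Note: WHERE filters rows before grouping.

Result:
  WH-A: 2
  WH-C: 1
  WH-North: 2
  WH-South: 2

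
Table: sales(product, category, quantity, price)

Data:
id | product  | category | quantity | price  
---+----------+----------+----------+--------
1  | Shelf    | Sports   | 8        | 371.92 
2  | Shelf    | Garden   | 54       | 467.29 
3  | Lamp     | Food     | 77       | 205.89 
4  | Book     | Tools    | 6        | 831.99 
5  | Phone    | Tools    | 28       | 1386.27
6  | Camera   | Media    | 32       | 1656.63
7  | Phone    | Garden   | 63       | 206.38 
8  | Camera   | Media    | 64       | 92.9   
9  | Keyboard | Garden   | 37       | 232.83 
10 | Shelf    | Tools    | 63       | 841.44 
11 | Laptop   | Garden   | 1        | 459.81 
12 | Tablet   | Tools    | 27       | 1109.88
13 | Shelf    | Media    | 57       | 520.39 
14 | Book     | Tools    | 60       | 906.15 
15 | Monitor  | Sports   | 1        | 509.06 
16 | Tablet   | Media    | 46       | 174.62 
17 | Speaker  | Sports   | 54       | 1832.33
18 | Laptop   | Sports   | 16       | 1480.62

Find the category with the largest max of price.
SELECT category, MAX(price) as val
FROM sales
GROUP BY category
ORDER BY val DESC
LIMIT 1

Result: Sports with max(price) = 1832.33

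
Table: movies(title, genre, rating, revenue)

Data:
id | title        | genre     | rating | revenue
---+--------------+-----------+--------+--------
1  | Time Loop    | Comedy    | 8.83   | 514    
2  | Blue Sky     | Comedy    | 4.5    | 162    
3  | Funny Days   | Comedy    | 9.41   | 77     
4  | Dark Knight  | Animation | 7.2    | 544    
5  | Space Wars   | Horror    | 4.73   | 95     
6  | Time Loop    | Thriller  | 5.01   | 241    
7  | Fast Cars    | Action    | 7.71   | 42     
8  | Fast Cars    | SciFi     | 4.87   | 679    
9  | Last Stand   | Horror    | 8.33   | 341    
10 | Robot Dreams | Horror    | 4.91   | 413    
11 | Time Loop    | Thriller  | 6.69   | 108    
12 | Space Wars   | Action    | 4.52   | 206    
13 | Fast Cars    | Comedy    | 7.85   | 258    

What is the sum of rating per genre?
SELECT genre, SUM(rating) as result
FROM movies
GROUP BY genre

Result:
  Action: 12.23
  Animation: 7.20
  Comedy: 30.59
  Horror: 17.97
  SciFi: 4.87
  Thriller: 11.70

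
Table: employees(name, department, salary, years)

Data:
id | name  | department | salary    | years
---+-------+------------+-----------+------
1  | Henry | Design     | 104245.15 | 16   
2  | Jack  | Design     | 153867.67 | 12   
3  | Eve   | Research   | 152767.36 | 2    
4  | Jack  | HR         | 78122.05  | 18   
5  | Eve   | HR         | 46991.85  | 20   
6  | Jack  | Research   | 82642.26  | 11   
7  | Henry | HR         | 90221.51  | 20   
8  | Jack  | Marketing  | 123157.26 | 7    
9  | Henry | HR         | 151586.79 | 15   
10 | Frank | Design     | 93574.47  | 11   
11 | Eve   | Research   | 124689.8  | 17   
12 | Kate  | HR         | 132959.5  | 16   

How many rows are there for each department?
SELECT department, COUNT(*) as count
FROM employees
GROUP BY department

Result:
  Design: 3
  HR: 5
  Marketing: 1
  Research: 3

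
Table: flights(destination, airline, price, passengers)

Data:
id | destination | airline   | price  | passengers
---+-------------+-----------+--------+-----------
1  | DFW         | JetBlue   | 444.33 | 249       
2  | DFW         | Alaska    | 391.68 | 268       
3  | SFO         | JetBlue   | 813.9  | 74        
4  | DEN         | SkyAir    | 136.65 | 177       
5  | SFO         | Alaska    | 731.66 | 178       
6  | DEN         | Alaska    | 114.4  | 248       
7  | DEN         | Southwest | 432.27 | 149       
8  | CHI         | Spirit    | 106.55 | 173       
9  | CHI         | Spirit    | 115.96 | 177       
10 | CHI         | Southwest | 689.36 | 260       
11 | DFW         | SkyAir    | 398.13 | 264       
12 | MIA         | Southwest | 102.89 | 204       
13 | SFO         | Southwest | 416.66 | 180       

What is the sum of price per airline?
SELECT airline, SUM(price) as result
FROM flights
GROUP BY airline

Result:
  Alaska: 1237.74
  JetBlue: 1258.23
  SkyAir: 534.78
  Southwest: 1641.18
  Spirit: 222.51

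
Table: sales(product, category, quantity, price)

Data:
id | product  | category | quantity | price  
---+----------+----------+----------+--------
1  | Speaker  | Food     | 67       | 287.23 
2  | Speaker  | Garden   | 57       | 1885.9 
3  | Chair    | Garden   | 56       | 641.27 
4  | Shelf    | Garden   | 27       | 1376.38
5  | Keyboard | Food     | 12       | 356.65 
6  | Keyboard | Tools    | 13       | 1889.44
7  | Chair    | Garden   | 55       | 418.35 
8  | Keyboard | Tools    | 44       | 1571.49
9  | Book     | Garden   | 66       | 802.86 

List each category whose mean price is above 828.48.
SELECT category, AVG(price)
FROM sales
GROUP BY category
HAVING AVG(price) > 828.48

Result:
  Garden: avg=1024.95
  Tools: avg=1730.47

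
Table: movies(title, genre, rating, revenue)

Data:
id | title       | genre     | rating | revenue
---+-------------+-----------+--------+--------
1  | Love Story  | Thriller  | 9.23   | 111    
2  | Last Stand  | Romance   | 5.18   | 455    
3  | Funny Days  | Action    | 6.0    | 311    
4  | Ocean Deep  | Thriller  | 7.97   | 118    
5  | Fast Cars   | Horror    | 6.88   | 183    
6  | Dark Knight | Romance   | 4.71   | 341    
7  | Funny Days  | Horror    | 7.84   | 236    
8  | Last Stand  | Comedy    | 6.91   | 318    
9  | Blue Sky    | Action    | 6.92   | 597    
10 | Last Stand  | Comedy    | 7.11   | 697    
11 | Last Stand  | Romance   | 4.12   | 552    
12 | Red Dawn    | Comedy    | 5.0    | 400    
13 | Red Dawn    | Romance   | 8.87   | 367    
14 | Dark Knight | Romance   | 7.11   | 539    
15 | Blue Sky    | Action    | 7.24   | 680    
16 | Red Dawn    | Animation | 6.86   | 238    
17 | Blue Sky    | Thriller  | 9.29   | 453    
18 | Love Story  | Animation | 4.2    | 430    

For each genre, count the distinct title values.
SELECT genre, COUNT(DISTINCT title)
FROM movies
GROUP BY genre

Result:
  Action: 2 distinct
  Animation: 2 distinct
  Comedy: 2 distinct
  Horror: 2 distinct
  Romance: 3 distinct
  Thriller: 3 distinct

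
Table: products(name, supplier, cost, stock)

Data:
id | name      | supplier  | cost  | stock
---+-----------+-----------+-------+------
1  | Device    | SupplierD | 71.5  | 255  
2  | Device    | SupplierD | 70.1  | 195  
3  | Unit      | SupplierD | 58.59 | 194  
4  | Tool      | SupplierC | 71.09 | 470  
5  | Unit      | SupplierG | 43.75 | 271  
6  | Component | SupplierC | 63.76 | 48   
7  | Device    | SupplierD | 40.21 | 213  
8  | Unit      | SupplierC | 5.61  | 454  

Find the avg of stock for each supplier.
SELECT supplier, AVG(stock) as result
FROM products
GROUP BY supplier

Result:
  SupplierC: 324.00
  SupplierD: 214.25
  SupplierG: 271.00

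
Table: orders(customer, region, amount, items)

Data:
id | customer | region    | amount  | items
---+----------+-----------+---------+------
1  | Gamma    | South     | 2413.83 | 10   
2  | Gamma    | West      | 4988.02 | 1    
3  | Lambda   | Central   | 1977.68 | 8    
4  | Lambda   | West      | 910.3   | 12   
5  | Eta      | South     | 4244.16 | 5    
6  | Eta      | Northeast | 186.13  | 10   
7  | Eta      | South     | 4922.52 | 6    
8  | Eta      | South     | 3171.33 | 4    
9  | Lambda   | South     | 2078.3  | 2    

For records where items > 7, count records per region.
SELECT region, COUNT(*)
FROM orders
WHERE items > 7
GROUP BY region

Note: WHERE filters rows before grouping.

Result:
  Central: 1
  Northeast: 1
  South: 1
  West: 1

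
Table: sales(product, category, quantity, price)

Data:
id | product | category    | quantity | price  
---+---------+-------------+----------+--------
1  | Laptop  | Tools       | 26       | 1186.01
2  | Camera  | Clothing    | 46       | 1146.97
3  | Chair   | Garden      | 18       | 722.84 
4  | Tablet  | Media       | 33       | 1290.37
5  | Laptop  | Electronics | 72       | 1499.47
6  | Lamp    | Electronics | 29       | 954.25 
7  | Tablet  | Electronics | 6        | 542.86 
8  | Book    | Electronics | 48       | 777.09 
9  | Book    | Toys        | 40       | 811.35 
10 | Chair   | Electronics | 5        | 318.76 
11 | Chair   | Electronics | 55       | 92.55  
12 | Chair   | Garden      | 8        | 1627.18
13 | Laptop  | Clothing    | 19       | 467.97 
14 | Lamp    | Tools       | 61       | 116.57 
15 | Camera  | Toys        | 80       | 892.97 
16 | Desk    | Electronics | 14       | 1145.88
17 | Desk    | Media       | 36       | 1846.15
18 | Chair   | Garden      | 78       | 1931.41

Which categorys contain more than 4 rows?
SELECT category, COUNT(*) as cnt
FROM sales
GROUP BY category
HAVING COUNT(*) > 4

Result:
  Electronics: 7

Note: HAVING filters groups after aggregation, WHERE filters rows before.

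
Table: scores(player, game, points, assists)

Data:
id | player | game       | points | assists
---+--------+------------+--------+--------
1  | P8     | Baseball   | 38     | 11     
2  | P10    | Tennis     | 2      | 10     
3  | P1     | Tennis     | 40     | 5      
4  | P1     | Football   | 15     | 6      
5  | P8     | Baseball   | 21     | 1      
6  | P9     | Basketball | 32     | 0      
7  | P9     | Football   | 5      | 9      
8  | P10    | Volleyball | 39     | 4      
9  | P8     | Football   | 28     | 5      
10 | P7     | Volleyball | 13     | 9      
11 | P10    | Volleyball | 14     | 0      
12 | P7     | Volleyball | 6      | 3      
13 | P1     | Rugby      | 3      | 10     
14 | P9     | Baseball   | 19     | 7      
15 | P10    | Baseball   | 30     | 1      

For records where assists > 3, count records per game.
SELECT game, COUNT(*)
FROM scores
WHERE assists > 3
GROUP BY game

Note: WHERE filters rows before grouping.

Result:
  Baseball: 2
  Football: 3
  Rugby: 1
  Tennis: 2
  Volleyball: 2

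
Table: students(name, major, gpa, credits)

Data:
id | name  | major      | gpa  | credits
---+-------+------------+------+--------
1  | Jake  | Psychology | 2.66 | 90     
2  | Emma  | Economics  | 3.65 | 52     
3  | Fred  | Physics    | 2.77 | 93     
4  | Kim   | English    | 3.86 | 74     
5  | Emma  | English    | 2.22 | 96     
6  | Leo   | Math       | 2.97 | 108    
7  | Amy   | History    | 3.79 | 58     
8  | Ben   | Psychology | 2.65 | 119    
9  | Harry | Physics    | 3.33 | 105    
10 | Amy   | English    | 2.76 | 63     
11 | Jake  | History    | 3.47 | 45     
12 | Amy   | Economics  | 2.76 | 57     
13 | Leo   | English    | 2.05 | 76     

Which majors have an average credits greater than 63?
SELECT major, AVG(credits)
FROM students
GROUP BY major
HAVING AVG(credits) > 63

Result:
  English: avg=77.25
  Math: avg=108.00
  Physics: avg=99.00
  Psychology: avg=104.50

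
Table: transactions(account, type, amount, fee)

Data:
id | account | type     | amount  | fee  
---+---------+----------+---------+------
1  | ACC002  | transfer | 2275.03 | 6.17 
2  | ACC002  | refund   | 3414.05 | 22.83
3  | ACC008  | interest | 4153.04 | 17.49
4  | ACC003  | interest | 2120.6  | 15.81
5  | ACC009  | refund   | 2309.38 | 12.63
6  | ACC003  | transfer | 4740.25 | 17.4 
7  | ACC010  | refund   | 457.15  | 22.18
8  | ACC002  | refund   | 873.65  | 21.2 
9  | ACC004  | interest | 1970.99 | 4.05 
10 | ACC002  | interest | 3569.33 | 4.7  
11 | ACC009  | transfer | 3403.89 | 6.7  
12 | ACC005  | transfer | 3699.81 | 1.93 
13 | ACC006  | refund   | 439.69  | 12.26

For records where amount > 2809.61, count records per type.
SELECT type, COUNT(*)
FROM transactions
WHERE amount > 2809.61
GROUP BY type

Note: WHERE filters rows before grouping.

Result:
  interest: 2
  refund: 1
  transfer: 3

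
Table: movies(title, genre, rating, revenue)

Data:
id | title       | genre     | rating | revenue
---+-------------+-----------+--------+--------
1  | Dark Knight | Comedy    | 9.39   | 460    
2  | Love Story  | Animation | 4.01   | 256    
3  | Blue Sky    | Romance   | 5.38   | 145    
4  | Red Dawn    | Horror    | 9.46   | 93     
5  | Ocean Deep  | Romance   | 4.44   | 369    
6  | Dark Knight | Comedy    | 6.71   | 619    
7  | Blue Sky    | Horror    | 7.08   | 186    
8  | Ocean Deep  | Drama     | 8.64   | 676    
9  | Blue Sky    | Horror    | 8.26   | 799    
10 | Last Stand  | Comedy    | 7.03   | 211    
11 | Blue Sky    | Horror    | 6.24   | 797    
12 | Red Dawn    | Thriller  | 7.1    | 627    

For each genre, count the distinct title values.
SELECT genre, COUNT(DISTINCT title)
FROM movies
GROUP BY genre

Result:
  Animation: 1 distinct
  Comedy: 2 distinct
  Drama: 1 distinct
  Horror: 2 distinct
  Romance: 2 distinct
  Thriller: 1 distinct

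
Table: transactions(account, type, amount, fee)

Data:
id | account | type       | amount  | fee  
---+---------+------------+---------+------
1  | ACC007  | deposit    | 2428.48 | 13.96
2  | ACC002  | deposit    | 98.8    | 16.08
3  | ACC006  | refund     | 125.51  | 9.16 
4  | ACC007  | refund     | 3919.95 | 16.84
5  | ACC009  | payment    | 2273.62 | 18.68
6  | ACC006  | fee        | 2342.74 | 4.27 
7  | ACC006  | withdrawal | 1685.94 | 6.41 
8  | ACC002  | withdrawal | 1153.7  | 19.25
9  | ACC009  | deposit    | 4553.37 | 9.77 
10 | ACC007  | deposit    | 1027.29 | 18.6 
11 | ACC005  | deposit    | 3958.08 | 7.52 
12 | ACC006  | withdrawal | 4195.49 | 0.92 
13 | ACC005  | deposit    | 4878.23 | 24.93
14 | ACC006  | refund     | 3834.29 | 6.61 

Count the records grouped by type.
SELECT type, COUNT(*) as count
FROM transactions
GROUP BY type

Result:
  deposit: 6
  fee: 1
  payment: 1
  refund: 3
  withdrawal: 3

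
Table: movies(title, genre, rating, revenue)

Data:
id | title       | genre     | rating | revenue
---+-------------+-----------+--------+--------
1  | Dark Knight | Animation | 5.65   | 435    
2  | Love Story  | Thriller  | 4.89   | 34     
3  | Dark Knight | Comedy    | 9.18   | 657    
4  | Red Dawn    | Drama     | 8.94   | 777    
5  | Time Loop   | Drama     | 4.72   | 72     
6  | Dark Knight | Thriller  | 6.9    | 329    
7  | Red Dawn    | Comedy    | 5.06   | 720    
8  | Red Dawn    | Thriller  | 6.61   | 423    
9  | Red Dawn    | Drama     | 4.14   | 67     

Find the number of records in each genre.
SELECT genre, COUNT(*) as count
FROM movies
GROUP BY genre

Result:
  Animation: 1
  Comedy: 2
  Drama: 3
  Thriller: 3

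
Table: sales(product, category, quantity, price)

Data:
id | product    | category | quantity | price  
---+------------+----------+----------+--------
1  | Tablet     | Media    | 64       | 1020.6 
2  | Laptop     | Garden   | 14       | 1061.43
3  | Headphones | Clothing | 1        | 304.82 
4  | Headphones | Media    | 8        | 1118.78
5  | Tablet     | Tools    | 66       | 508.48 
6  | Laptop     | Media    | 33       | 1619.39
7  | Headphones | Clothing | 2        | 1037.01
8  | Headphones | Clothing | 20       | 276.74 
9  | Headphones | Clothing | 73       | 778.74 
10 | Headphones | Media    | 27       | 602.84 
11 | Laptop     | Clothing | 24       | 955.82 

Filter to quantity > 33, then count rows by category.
SELECT category, COUNT(*)
FROM sales
WHERE quantity > 33
GROUP BY category

Note: WHERE filters rows before grouping.

Result:
  Clothing: 1
  Media: 1
  Tools: 1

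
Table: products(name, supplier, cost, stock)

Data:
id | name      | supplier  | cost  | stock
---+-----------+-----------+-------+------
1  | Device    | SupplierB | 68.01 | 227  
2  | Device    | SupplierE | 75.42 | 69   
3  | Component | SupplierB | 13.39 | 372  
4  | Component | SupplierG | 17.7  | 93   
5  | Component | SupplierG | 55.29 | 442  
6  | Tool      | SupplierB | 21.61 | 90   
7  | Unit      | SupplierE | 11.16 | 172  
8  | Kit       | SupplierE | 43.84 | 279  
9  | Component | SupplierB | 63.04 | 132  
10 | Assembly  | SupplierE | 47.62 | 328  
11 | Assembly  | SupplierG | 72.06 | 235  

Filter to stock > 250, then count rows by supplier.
SELECT supplier, COUNT(*)
FROM products
WHERE stock > 250
GROUP BY supplier

Note: WHERE filters rows before grouping.

Result:
  SupplierB: 1
  SupplierE: 2
  SupplierG: 1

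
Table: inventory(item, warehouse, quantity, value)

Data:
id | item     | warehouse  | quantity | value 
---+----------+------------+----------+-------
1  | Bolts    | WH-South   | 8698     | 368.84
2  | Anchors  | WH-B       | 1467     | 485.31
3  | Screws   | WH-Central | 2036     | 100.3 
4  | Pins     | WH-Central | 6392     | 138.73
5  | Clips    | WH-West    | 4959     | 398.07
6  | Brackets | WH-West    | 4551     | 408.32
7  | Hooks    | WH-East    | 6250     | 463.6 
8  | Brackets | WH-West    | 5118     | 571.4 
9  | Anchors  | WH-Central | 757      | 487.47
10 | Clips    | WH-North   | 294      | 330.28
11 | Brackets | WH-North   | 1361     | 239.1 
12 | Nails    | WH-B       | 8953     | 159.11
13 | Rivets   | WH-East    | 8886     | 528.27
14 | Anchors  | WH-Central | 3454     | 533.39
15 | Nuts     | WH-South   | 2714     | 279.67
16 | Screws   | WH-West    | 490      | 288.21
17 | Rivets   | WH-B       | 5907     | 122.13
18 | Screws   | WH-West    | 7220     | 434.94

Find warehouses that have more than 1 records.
SELECT warehouse, COUNT(*) as cnt
FROM inventory
GROUP BY warehouse
HAVING COUNT(*) > 1

Result:
  WH-B: 3
  WH-Central: 4
  WH-East: 2
  WH-North: 2
  WH-South: 2
  WH-West: 5

Note: HAVING filters groups after aggregation, WHERE filters rows before.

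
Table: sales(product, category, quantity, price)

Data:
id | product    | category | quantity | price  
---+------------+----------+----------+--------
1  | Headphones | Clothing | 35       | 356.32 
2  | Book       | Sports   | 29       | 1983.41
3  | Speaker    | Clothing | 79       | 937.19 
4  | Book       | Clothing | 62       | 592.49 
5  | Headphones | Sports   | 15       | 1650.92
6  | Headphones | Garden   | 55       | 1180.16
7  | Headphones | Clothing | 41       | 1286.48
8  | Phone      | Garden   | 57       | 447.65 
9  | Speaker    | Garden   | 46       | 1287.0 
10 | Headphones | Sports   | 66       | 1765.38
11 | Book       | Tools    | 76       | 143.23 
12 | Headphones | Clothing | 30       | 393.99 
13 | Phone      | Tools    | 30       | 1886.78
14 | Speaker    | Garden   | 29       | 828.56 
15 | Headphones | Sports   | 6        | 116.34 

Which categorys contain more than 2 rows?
SELECT category, COUNT(*) as cnt
FROM sales
GROUP BY category
HAVING COUNT(*) > 2

Result:
  Clothing: 5
  Garden: 4
  Sports: 4

Note: HAVING filters groups after aggregation, WHERE filters rows before.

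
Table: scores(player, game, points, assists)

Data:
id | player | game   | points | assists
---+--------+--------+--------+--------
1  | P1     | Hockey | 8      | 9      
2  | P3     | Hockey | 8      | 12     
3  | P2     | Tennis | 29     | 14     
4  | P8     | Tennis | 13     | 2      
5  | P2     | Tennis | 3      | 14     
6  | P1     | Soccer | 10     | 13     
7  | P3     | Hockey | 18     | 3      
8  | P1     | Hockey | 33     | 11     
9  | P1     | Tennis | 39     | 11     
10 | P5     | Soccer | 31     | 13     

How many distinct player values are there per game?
SELECT game, COUNT(DISTINCT player)
FROM scores
GROUP BY game

Result:
  Hockey: 2 distinct
  Soccer: 2 distinct
  Tennis: 3 distinct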